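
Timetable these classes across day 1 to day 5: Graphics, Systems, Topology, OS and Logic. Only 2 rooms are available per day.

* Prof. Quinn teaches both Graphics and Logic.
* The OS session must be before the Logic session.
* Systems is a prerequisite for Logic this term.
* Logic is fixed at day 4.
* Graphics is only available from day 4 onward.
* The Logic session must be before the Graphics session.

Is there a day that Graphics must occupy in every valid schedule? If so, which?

day 5

Graphics's window is day 4–day 5.
Logic is fixed at day 4, and Graphics can't share a day with Logic.
So Graphics must be day 5.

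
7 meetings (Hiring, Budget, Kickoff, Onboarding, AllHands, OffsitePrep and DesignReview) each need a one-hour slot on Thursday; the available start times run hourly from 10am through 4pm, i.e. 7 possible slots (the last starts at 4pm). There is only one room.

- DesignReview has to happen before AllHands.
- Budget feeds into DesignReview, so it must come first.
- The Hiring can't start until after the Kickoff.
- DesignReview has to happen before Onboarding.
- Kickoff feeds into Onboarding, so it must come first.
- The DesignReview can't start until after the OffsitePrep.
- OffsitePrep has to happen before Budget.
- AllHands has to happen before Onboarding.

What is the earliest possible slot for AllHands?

Precedence pushes AllHands to at least 1pm; downstream work caps AllHands at 3pm.
AllHands at 1pm is achievable: OffsitePrep in 10am; Hiring in 4pm; Onboarding in 3pm; Kickoff in 2pm; DesignReview in 12pm; AllHands in 1pm; Budget in 11am.

1pm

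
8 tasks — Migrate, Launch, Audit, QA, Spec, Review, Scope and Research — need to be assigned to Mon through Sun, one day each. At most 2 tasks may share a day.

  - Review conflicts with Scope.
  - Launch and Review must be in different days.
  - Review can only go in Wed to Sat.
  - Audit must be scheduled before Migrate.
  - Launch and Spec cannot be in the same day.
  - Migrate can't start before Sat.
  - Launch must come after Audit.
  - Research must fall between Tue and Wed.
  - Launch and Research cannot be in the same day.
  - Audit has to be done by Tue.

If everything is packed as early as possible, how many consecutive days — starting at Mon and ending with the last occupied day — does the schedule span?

The precedence chain requires at least 2 distinct days.
With at most 2 per day and 8 tasks, at least 4 days are needed.
Migrate can't be placed before Sat — that is day 6 counting from Mon — so the schedule must run through at least 6 days.
6 works (last occupied day: Sat): for example Research in Tue, QA in Mon, Review in Wed, Scope in Thu, Audit in Mon, Spec in Tue, Launch in Thu, Migrate in Sat.

6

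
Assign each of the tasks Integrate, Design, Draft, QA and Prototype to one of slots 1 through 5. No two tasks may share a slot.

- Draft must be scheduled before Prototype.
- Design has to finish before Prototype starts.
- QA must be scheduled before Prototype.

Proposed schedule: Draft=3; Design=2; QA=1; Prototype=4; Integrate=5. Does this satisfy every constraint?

Draft must be scheduled before Prototype — holds.
Design has to finish before Prototype starts — holds.
No two tasks may share a slot — holds.
QA must be scheduled before Prototype — holds.

Yes, all constraints hold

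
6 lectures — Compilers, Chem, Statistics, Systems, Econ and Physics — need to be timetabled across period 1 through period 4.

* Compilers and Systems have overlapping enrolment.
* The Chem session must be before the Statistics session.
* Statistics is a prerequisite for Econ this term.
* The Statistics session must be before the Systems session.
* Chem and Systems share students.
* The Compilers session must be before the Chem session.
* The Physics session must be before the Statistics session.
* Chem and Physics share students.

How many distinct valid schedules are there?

Enumerating: Compilers in period 1; Chem in period 2; Systems in period 4; Econ in period 4; Physics in period 1; Statistics in period 3.

1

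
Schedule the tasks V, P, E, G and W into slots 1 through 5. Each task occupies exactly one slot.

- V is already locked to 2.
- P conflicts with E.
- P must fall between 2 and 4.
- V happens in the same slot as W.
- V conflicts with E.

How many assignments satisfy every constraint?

Splitting on P: it can be 2 (20), 3 (15), 4 (15). Listing each branch's schedules as (V, E, G, W):
P=2: (2,1,1,2) (2,1,2,2) (2,1,3,2) (2,1,4,2) (2,1,5,2) (2,3,1,2) (2,3,2,2) (2,3,3,2) (2,3,4,2) (2,3,5,2) (2,4,1,2) (2,4,2,2) (2,4,3,2) (2,4,4,2) (2,4,5,2) (2,5,1,2) (2,5,2,2) (2,5,3,2) (2,5,4,2) (2,5,5,2) — 20.
P=3: (2,1,1,2) (2,1,2,2) (2,1,3,2) (2,1,4,2) (2,1,5,2) (2,4,1,2) (2,4,2,2) (2,4,3,2) (2,4,4,2) (2,4,5,2) (2,5,1,2) (2,5,2,2) (2,5,3,2) (2,5,4,2) (2,5,5,2) — 15.
P=4: (2,1,1,2) (2,1,2,2) (2,1,3,2) (2,1,4,2) (2,1,5,2) (2,3,1,2) (2,3,2,2) (2,3,3,2) (2,3,4,2) (2,3,5,2) (2,5,1,2) (2,5,2,2) (2,5,3,2) (2,5,4,2) (2,5,5,2) — 15.
Summing: 20 + 15 + 15 = 50.

50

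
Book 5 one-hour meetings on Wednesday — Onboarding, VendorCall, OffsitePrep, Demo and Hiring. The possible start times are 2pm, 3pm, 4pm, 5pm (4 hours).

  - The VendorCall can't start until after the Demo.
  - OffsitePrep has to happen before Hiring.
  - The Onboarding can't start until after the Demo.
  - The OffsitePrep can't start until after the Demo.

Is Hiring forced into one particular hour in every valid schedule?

Hiring can be 4pm (e.g. Demo -> 2pm; Onboarding -> 3pm; Hiring -> 4pm; VendorCall -> 3pm; OffsitePrep -> 3pm) or 5pm (e.g. Demo=2pm, VendorCall=3pm, Hiring=5pm, OffsitePrep=3pm, Onboarding=3pm).

No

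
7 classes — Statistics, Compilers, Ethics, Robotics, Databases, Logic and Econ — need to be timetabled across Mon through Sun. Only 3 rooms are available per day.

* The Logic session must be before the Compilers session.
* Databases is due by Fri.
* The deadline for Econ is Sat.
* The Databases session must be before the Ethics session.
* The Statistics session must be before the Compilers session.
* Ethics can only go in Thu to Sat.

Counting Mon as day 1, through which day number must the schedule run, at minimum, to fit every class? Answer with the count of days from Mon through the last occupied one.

4

The precedence chain requires at least 2 distinct days.
With at most 3 per day and 7 classes, at least 3 days are needed.
Ethics can't be placed before Thu — that is day 4 counting from Mon — so the schedule must run through at least 4 days.
4 works (last occupied day: Thu): for example Logic=Mon, Ethics=Thu, Compilers=Tue, Databases=Mon, Econ=Tue, Robotics=Tue, Statistics=Mon.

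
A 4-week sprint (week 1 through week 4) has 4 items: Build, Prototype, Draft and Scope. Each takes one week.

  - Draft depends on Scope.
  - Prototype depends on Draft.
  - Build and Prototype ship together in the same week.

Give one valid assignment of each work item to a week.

Scope=week 1; Build=week 3; Draft=week 2; Prototype=week 3

Checking: Draft(week 2) before Prototype(week 3); Scope(week 1) before Draft(week 2); Build = Prototype = week 3.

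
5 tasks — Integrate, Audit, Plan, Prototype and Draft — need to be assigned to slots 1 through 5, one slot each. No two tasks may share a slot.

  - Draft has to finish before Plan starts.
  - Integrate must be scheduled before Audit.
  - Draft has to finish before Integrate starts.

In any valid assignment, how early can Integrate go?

2

Precedence pushes Integrate to at least 2; downstream work caps Integrate at 4.
Integrate at 2 is achievable: Prototype in 5, Draft in 1, Integrate in 2, Audit in 3, Plan in 4.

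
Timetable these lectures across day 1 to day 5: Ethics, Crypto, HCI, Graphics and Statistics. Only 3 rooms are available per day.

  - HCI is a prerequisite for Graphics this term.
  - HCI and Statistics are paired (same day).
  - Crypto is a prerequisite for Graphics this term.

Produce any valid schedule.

HCI in day 1; Crypto in day 1; Ethics in day 2; Statistics in day 1; Graphics in day 2

Checking: HCI(day 1) before Graphics(day 2); Crypto(day 1) before Graphics(day 2); HCI = Statistics = day 1; max 3 per day (cap 3).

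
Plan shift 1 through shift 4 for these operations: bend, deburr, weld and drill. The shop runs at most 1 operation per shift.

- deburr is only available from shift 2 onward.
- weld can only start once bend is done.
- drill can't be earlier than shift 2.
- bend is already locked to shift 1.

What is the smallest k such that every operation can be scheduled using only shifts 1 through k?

4 shifts

The precedence chain requires at least 2 distinct shifts.
With at most 1 per shift and 4 operations, at least 4 shifts are needed.
4 works (last occupied shift: shift 4): for example bend=shift 1, weld=shift 4, drill=shift 3, deburr=shift 2.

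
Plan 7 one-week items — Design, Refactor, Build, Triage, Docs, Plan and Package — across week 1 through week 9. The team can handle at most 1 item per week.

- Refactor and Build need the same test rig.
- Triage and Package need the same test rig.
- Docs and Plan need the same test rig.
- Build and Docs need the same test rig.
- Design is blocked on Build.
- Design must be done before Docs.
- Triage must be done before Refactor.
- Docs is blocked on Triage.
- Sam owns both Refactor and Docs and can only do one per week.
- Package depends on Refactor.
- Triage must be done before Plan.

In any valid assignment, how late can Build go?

Downstream work caps Build at week 7.
Build at week 7 is achievable: Package=week 4, Docs=week 9, Refactor=week 2, Design=week 8, Build=week 7, Plan=week 3, Triage=week 1.

week 7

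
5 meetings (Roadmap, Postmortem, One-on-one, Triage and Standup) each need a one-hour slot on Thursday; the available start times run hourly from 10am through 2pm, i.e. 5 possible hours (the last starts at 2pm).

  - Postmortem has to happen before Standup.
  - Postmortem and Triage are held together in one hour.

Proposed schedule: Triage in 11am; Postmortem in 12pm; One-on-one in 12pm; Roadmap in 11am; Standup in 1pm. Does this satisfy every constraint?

No. Postmortem and Triage are held together in one hour is not satisfied.

Postmortem has to happen before Standup — holds.
Postmortem and Triage are held together in one hour — violated.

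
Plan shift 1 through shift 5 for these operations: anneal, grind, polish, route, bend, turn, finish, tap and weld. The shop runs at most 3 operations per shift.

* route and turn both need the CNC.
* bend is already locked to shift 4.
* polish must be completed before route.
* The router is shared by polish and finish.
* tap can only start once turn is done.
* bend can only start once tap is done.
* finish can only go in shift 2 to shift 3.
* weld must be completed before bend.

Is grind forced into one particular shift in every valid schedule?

grind can be shift 1 (e.g. polish=shift 1; anneal=shift 3; finish=shift 2; bend=shift 4; turn=shift 1; tap=shift 2; route=shift 2; weld=shift 3; grind=shift 1) or shift 2 (e.g. grind -> shift 2, tap -> shift 2, route -> shift 3, polish -> shift 1, weld -> shift 1, finish -> shift 2, turn -> shift 1, anneal -> shift 3, bend -> shift 4).

No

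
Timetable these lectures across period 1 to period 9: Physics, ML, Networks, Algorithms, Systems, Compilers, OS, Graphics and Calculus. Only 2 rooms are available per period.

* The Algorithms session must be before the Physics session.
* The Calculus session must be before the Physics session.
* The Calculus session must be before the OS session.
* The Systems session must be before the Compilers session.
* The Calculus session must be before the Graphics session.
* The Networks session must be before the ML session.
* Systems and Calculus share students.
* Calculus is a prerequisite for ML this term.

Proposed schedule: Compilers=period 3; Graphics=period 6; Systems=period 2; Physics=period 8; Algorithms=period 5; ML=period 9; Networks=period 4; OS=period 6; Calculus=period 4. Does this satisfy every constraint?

Calculus is a prerequisite for ML this term — holds.
The Calculus session must be before the OS session — holds.
The Networks session must be before the ML session — holds.
Only 2 rooms are available per period — holds.
The Systems session must be before the Compilers session — holds.
Systems and Calculus share students — holds.
The Calculus session must be before the Physics session — holds.
The Algorithms session must be before the Physics session — holds.
The Calculus session must be before the Graphics session — holds.

Valid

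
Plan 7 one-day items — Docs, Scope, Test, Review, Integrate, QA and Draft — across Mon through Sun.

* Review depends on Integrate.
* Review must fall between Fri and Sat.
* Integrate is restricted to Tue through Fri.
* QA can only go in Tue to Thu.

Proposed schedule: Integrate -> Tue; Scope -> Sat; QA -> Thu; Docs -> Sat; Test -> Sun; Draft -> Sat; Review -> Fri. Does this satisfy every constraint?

Yes

Review depends on Integrate — holds.
Integrate is restricted to Tue through Fri — holds.
QA can only go in Tue to Thu — holds.
Review must fall between Fri and Sat — holds.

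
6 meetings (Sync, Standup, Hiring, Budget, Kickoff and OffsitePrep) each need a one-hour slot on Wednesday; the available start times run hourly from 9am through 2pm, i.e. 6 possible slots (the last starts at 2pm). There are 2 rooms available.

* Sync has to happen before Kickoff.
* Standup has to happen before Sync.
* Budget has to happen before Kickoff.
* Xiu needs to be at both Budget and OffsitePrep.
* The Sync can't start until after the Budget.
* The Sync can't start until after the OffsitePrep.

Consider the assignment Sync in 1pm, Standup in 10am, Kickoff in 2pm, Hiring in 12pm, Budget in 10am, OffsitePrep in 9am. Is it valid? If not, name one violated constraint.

Sync has to happen before Kickoff — holds.
The Sync can't start until after the OffsitePrep — holds.
Standup has to happen before Sync — holds.
The Sync can't start until after the Budget — holds.
Xiu needs to be at both Budget and OffsitePrep — holds.
Budget has to happen before Kickoff — holds.
There are 2 rooms available — holds.

Yes, all constraints hold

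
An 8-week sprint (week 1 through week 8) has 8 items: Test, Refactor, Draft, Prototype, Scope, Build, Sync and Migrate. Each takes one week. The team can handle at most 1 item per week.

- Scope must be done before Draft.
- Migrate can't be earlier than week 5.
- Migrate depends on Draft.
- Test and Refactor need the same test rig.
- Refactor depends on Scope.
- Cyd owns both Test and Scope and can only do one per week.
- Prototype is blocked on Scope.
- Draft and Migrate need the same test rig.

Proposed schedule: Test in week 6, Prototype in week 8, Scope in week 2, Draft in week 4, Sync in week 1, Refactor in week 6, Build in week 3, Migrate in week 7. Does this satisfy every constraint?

Migrate depends on Draft — holds.
The team can handle at most 1 item per week — violated.
Refactor depends on Scope — holds.
Draft and Migrate need the same test rig — holds.
Migrate can't be earlier than week 5 — holds.
Test and Refactor need the same test rig — violated.
Prototype is blocked on Scope — holds.
Cyd owns both Test and Scope and can only do one per week — holds.
Scope must be done before Draft — holds.

No — it violates: The team can handle at most 1 item per week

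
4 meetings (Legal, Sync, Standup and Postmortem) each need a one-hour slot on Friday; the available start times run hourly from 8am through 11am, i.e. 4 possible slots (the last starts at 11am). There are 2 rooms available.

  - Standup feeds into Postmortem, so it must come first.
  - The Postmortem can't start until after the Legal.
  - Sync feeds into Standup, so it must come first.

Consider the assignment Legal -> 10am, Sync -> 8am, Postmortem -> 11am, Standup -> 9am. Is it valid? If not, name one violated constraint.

Yes, all constraints hold

There are 2 rooms available — holds.
Sync feeds into Standup, so it must come first — holds.
The Postmortem can't start until after the Legal — holds.
Standup feeds into Postmortem, so it must come first — holds.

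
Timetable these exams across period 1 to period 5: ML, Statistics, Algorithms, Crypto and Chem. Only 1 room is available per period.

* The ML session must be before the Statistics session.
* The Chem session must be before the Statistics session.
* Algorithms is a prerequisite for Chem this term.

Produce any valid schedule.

Crypto in period 5; Statistics in period 4; ML in period 3; Chem in period 2; Algorithms in period 1

Checking: Algorithms(period 1) before Chem(period 2); Chem(period 2) before Statistics(period 4); ML(period 3) before Statistics(period 4); max 1 per period (cap 1).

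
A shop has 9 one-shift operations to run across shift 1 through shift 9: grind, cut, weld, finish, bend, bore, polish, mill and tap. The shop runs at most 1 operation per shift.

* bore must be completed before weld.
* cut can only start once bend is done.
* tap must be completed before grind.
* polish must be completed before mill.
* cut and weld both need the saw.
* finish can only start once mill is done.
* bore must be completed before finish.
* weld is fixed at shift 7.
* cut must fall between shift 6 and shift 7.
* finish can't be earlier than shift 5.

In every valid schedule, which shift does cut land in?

cut's window is shift 6–shift 7.
weld is fixed at shift 7, and cut can't share a shift with weld.
So cut must be shift 6.

shift 6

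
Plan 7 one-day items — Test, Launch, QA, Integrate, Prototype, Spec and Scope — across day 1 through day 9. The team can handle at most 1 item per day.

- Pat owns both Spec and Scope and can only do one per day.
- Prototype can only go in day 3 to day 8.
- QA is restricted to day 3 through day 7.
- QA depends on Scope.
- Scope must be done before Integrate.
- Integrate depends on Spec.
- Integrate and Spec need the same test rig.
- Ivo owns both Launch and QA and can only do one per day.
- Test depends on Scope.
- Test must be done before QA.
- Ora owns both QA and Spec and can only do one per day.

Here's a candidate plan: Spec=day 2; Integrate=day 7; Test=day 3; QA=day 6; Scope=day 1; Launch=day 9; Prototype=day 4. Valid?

Integrate depends on Spec — holds.
Scope must be done before Integrate — holds.
QA is restricted to day 3 through day 7 — holds.
Test depends on Scope — holds.
Prototype can only go in day 3 to day 8 — holds.
QA depends on Scope — holds.
Pat owns both Spec and Scope and can only do one per day — holds.
The team can handle at most 1 item per day — holds.
Test must be done before QA — holds.
Ora owns both QA and Spec and can only do one per day — holds.
Integrate and Spec need the same test rig — holds.
Ivo owns both Launch and QA and can only do one per day — holds.

Yes, all constraints hold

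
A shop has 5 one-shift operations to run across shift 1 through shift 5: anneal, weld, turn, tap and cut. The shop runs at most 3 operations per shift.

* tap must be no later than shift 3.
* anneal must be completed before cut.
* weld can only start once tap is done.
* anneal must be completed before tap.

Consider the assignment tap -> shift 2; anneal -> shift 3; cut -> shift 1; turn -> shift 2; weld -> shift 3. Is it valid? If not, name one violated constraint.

anneal must be completed before cut — violated.
The shop runs at most 3 operations per shift — holds.
weld can only start once tap is done — holds.
tap must be no later than shift 3 — holds.
anneal must be completed before tap — violated.

Invalid. anneal must be completed before cut.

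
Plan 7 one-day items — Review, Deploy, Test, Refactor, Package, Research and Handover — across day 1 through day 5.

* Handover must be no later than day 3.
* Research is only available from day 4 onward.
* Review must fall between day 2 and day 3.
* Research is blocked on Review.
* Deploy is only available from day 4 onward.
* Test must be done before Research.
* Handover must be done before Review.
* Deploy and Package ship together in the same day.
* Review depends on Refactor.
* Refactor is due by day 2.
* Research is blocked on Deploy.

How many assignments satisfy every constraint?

Splitting on Review: it can be day 2 (4), day 3 (16). Listing each branch's schedules as (Deploy, Test, Refactor, Package, Research, Handover) by day number:
Review=day 2: (4,1,1,4,5,1) (4,2,1,4,5,1) (4,3,1,4,5,1) (4,4,1,4,5,1) — 4.
Review=day 3: (4,1,1,4,5,1) (4,1,1,4,5,2) (4,1,2,4,5,1) (4,1,2,4,5,2) (4,2,1,4,5,1) (4,2,1,4,5,2) (4,2,2,4,5,1) (4,2,2,4,5,2) (4,3,1,4,5,1) (4,3,1,4,5,2) (4,3,2,4,5,1) (4,3,2,4,5,2) (4,4,1,4,5,1) (4,4,1,4,5,2) (4,4,2,4,5,1) (4,4,2,4,5,2) — 16.
Summing: 4 + 16 = 20.

20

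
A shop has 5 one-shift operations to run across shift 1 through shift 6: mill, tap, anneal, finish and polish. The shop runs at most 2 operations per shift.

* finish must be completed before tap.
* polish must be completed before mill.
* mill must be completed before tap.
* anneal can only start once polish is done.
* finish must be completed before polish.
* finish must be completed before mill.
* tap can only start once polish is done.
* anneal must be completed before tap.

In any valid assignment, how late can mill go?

Precedence pushes mill to at least shift 3; downstream work caps mill at shift 5.
mill at shift 5 is achievable: tap in shift 6, finish in shift 1, mill in shift 5, polish in shift 2, anneal in shift 3.

shift 5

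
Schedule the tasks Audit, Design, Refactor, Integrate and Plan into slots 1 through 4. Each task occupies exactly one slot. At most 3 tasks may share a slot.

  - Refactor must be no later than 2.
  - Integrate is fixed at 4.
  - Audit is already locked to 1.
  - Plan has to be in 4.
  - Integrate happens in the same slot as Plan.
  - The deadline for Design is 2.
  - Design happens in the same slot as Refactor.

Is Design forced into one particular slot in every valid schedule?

Design can be 1 (e.g. Audit -> 1, Design -> 1, Plan -> 4, Refactor -> 1, Integrate -> 4) or 2 (e.g. Plan in 4; Design in 2; Integrate in 4; Refactor in 2; Audit in 1).

No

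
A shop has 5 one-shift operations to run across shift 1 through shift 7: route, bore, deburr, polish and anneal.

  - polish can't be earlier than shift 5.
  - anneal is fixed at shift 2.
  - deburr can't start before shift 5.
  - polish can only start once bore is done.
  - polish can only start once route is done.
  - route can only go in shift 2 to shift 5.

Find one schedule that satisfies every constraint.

anneal in shift 2, deburr in shift 5, bore in shift 1, polish in shift 5, route in shift 2

Checking: bore(shift 1) before polish(shift 5); route(shift 2) before polish(shift 5); polish=shift 5 in [shift 5,shift 7]; deburr=shift 5 in [shift 5,shift 7]; route=shift 2 in [shift 2,shift 5]; anneal=shift 2 in [shift 2,shift 2].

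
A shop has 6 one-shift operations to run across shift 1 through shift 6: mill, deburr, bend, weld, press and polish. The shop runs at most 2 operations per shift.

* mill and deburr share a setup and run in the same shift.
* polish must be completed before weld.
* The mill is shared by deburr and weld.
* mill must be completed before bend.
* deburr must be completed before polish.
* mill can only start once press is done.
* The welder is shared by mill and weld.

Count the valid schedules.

Splitting on mill: it can be shift 2 (24), shift 3 (18), shift 4 (6). Listing each branch's schedules as (deburr, bend, weld, press, polish) by shift number:
mill=shift 2: (2,3,4,1,3) (2,3,5,1,3) (2,3,5,1,4) (2,3,6,1,3) (2,3,6,1,4) (2,3,6,1,5) (2,4,4,1,3) (2,4,5,1,3) (2,4,5,1,4) (2,4,6,1,3) (2,4,6,1,4) (2,4,6,1,5) (2,5,4,1,3) (2,5,5,1,3) (2,5,5,1,4) (2,5,6,1,3) (2,5,6,1,4) (2,5,6,1,5) (2,6,4,1,3) (2,6,5,1,3) (2,6,5,1,4) (2,6,6,1,3) (2,6,6,1,4) (2,6,6,1,5) — 24.
mill=shift 3: (3,4,5,1,4) (3,4,5,2,4) (3,4,6,1,4) (3,4,6,1,5) (3,4,6,2,4) (3,4,6,2,5) (3,5,5,1,4) (3,5,5,2,4) (3,5,6,1,4) (3,5,6,1,5) (3,5,6,2,4) (3,5,6,2,5) (3,6,5,1,4) (3,6,5,2,4) (3,6,6,1,4) (3,6,6,1,5) (3,6,6,2,4) (3,6,6,2,5) — 18.
mill=shift 4: (4,5,6,1,5) (4,5,6,2,5) (4,5,6,3,5) (4,6,6,1,5) (4,6,6,2,5) (4,6,6,3,5) — 6.
Summing: 24 + 18 + 6 = 48.

48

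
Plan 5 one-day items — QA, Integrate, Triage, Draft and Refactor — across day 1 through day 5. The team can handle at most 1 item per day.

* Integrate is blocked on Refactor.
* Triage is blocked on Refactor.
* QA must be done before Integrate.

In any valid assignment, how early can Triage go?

day 2

Precedence pushes Triage to at least day 2.
Triage at day 2 is achievable: Refactor in day 1, QA in day 3, Triage in day 2, Draft in day 5, Integrate in day 4.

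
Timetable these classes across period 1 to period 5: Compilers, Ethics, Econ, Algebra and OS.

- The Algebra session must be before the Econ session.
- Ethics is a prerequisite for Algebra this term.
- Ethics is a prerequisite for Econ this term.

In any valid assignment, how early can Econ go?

Precedence pushes Econ to at least period 3.
Econ at period 3 is achievable: Econ=period 3; OS=period 1; Compilers=period 1; Algebra=period 2; Ethics=period 1.

period 3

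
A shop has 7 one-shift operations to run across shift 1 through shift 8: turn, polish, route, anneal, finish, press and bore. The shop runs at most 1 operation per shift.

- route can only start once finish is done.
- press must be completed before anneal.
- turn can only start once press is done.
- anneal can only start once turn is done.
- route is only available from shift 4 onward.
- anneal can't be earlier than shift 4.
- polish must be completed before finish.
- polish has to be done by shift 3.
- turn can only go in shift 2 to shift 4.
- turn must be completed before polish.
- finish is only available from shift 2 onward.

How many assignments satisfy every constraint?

Splitting on route: it can be shift 5 (6), shift 6 (12), shift 7 (18), shift 8 (24). Listing each branch's schedules as (turn, polish, anneal, finish, press, bore) by shift number:
route=shift 5: (2,3,6,4,1,7) (2,3,6,4,1,8) (2,3,7,4,1,6) (2,3,7,4,1,8) (2,3,8,4,1,6) (2,3,8,4,1,7) — 6.
route=shift 6: (2,3,4,5,1,7) (2,3,4,5,1,8) (2,3,5,4,1,7) (2,3,5,4,1,8) (2,3,7,4,1,5) (2,3,7,4,1,8) (2,3,7,5,1,4) (2,3,7,5,1,8) (2,3,8,4,1,5) (2,3,8,4,1,7) (2,3,8,5,1,4) (2,3,8,5,1,7) — 12.
route=shift 7: (2,3,4,5,1,6) (2,3,4,5,1,8) (2,3,4,6,1,5) (2,3,4,6,1,8) (2,3,5,4,1,6) (2,3,5,4,1,8) (2,3,5,6,1,4) (2,3,5,6,1,8) (2,3,6,4,1,5) (2,3,6,4,1,8) (2,3,6,5,1,4) (2,3,6,5,1,8) (2,3,8,4,1,5) (2,3,8,4,1,6) (2,3,8,5,1,4) (2,3,8,5,1,6) (2,3,8,6,1,4) (2,3,8,6,1,5) — 18.
route=shift 8: (2,3,4,5,1,6) (2,3,4,5,1,7) (2,3,4,6,1,5) (2,3,4,6,1,7) (2,3,4,7,1,5) (2,3,4,7,1,6) (2,3,5,4,1,6) (2,3,5,4,1,7) (2,3,5,6,1,4) (2,3,5,6,1,7) (2,3,5,7,1,4) (2,3,5,7,1,6) (2,3,6,4,1,5) (2,3,6,4,1,7) (2,3,6,5,1,4) (2,3,6,5,1,7) (2,3,6,7,1,4) (2,3,6,7,1,5) (2,3,7,4,1,5) (2,3,7,4,1,6) (2,3,7,5,1,4) (2,3,7,5,1,6) (2,3,7,6,1,4) (2,3,7,6,1,5) — 24.
Summing: 6 + 12 + 18 + 24 = 60.

60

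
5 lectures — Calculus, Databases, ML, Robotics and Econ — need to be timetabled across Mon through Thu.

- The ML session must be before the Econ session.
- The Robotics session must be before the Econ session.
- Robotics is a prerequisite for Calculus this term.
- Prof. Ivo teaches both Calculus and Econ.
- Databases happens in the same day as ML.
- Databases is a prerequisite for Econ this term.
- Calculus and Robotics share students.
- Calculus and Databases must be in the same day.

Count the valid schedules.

4

Enumerating: Econ in Wed; Calculus in Tue; Robotics in Mon; Databases in Tue; ML in Tue | Databases in Tue; Calculus in Tue; Econ in Thu; ML in Tue; Robotics in Mon | Econ -> Thu, ML -> Wed, Robotics -> Mon, Databases -> Wed, Calculus -> Wed | Econ=Thu; Robotics=Tue; Calculus=Wed; Databases=Wed; ML=Wed.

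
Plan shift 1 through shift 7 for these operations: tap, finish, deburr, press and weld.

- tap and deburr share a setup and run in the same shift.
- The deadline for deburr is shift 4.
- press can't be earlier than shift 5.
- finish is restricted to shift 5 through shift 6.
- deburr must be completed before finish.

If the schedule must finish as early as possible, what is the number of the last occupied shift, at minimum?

5

The precedence chain requires at least 2 distinct shifts.
finish can't be placed before shift 5, so the schedule must run through at least shift 5.
5 works (last occupied shift: shift 5): for example press in shift 5; weld in shift 1; finish in shift 5; deburr in shift 1; tap in shift 1.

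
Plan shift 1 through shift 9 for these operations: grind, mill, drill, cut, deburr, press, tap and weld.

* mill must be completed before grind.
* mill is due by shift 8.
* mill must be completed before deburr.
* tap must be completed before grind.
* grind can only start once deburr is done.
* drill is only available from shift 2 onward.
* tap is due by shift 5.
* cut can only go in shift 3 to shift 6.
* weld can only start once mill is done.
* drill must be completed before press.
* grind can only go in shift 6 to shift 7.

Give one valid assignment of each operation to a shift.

grind=shift 6; cut=shift 3; deburr=shift 2; tap=shift 1; mill=shift 1; press=shift 3; weld=shift 2; drill=shift 2

Checking: mill(shift 1) before deburr(shift 2); deburr(shift 2) before grind(shift 6); tap(shift 1) before grind(shift 6); mill(shift 1) before grind(shift 6); drill(shift 2) before press(shift 3); mill(shift 1) before weld(shift 2); cut=shift 3 in [shift 3,shift 6]; mill=shift 1 in [shift 1,shift 8]; grind=shift 6 in [shift 6,shift 7]; drill=shift 2 in [shift 2,shift 9]; tap=shift 1 in [shift 1,shift 5].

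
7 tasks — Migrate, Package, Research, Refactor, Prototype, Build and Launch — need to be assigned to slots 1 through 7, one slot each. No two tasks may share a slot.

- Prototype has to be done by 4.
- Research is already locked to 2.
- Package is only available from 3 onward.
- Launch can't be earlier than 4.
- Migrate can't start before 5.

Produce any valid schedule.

Research -> 2; Package -> 3; Migrate -> 5; Refactor -> 6; Launch -> 4; Build -> 7; Prototype -> 1

Checking: Prototype=1 in [1,4]; Package=3 in [3,7]; Research=2 in [2,2]; Migrate=5 in [5,7]; Launch=4 in [4,7]; max 1 per slot (cap 1).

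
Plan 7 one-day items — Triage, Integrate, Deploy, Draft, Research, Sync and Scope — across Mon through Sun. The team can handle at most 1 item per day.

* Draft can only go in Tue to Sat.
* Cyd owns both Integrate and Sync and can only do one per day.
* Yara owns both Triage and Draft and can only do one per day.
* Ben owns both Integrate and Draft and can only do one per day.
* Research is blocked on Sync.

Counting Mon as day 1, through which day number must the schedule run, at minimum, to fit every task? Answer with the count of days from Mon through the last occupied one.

7

The precedence chain requires at least 2 distinct days.
With at most 1 per day and 7 tasks, at least 7 days are needed.
7 works (last occupied day: Sun): for example Sync -> Mon; Triage -> Thu; Research -> Wed; Integrate -> Fri; Deploy -> Sat; Draft -> Tue; Scope -> Sun.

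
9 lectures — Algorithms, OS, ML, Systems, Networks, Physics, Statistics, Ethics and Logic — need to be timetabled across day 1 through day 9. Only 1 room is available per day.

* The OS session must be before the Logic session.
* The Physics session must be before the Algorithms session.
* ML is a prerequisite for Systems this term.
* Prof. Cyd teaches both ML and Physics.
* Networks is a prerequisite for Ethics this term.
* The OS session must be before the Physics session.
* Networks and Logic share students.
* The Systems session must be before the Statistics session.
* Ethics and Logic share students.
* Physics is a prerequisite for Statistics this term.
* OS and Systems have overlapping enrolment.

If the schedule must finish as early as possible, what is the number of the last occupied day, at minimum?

day 9

The precedence chain requires at least 3 distinct days.
With at most 1 per day and 9 lectures, at least 9 days are needed.
9 works (last occupied day: day 9): for example Logic=day 9, Systems=day 4, Physics=day 2, ML=day 3, Ethics=day 8, Networks=day 7, OS=day 1, Algorithms=day 6, Statistics=day 5.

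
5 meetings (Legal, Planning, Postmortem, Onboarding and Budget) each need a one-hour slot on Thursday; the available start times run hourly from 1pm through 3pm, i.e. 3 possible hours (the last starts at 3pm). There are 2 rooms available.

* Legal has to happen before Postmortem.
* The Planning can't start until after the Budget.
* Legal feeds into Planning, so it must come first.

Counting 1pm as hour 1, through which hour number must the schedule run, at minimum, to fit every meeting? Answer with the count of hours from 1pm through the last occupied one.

3 hours

The precedence chain requires at least 2 distinct hours.
With at most 2 per hour and 5 meetings, at least 3 hours are needed.
3 works (last occupied hour: 3pm): for example Planning=2pm; Postmortem=2pm; Onboarding=3pm; Budget=1pm; Legal=1pm.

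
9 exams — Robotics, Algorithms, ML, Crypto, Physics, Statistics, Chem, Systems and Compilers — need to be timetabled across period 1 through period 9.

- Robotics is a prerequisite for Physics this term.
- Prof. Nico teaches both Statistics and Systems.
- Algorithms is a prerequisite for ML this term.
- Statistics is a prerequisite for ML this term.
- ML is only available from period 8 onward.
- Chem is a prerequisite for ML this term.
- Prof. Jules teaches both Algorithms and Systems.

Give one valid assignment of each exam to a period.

ML in period 8; Compilers in period 1; Crypto in period 1; Robotics in period 1; Algorithms in period 1; Physics in period 2; Chem in period 1; Statistics in period 1; Systems in period 2

Checking: Algorithms(period 1) before ML(period 8); Chem(period 1) before ML(period 8); Robotics(period 1) before Physics(period 2); Statistics(period 1) before ML(period 8); Algorithms(period 1) != Systems(period 2); Statistics(period 1) != Systems(period 2); ML=period 8 in [period 8,period 9].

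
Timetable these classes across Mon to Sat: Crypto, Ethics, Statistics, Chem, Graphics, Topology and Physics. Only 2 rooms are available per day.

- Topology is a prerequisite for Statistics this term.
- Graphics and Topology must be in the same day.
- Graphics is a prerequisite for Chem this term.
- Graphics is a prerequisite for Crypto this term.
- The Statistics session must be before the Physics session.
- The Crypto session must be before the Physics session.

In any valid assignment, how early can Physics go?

Precedence pushes Physics to at least Wed.
Physics at Wed is achievable: Ethics in Thu; Chem in Wed; Statistics in Tue; Physics in Wed; Crypto in Tue; Graphics in Mon; Topology in Mon.

Wed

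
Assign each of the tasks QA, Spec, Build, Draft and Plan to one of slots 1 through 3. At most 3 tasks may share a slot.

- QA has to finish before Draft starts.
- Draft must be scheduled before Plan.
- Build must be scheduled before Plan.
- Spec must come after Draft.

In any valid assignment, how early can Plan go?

Precedence pushes Plan to at least 3.
Plan at 3 is achievable: QA=1, Draft=2, Build=1, Plan=3, Spec=3.

3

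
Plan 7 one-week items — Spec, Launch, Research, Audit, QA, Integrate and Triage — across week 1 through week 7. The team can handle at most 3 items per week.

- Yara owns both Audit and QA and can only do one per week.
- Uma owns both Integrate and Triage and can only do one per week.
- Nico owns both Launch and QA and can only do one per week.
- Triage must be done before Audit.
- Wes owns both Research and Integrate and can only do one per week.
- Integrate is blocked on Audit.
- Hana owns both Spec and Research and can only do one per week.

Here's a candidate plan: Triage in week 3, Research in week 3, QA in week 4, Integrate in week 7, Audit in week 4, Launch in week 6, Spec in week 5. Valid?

No — it violates: Yara owns both Audit and QA and can only do one per week

Integrate is blocked on Audit — holds.
Yara owns both Audit and QA and can only do one per week — violated.
Uma owns both Integrate and Triage and can only do one per week — holds.
The team can handle at most 3 items per week — holds.
Wes owns both Research and Integrate and can only do one per week — holds.
Nico owns both Launch and QA and can only do one per week — holds.
Hana owns both Spec and Research and can only do one per week — holds.
Triage must be done before Audit — holds.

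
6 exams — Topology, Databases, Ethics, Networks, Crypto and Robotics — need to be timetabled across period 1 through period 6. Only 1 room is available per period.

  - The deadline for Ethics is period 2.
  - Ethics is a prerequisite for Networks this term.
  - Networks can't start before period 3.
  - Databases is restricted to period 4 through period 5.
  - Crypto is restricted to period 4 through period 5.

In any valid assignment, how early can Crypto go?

Crypto is available from period 4; Crypto's own window allows nothing later than period 5.
Crypto at period 4 is achievable: Crypto=period 4, Databases=period 5, Networks=period 3, Topology=period 2, Robotics=period 6, Ethics=period 1.

period 4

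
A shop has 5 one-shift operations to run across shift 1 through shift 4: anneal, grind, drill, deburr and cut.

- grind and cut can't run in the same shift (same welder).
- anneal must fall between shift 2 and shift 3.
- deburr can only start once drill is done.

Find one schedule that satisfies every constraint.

cut -> shift 2, anneal -> shift 2, deburr -> shift 2, grind -> shift 1, drill -> shift 1

Checking: drill(shift 1) before deburr(shift 2); grind(shift 1) != cut(shift 2); anneal=shift 2 in [shift 2,shift 3].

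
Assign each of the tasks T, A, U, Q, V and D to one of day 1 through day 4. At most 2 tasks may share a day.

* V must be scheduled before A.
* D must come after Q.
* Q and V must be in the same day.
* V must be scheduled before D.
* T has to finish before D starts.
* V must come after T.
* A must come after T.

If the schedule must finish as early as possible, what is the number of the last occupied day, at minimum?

The precedence chain requires at least 3 distinct days.
With at most 2 per day and 6 tasks, at least 3 days are needed.
3 works (last occupied day: day 3): for example U -> day 1, T -> day 1, V -> day 2, D -> day 3, A -> day 3, Q -> day 2.

day 3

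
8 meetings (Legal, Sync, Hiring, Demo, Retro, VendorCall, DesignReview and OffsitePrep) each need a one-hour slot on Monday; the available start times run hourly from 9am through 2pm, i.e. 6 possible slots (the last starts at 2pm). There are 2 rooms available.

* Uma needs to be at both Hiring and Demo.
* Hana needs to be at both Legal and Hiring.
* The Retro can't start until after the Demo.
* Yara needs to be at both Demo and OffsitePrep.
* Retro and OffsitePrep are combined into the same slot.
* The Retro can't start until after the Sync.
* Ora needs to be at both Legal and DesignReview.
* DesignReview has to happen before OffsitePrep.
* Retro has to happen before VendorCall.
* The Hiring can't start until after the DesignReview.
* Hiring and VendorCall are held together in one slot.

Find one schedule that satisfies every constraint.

Legal=10am, Retro=11am, VendorCall=12pm, OffsitePrep=11am, Sync=9am, Demo=10am, DesignReview=9am, Hiring=12pm

Checking: Sync(9am) before Retro(11am); DesignReview(9am) before Hiring(12pm); Demo(10am) before Retro(11am); Retro(11am) before VendorCall(12pm); DesignReview(9am) before OffsitePrep(11am); Demo(10am) != OffsitePrep(11am); Legal(10am) != Hiring(12pm); Hiring(12pm) != Demo(10am); Legal(10am) != DesignReview(9am); Retro = OffsitePrep = 11am; Hiring = VendorCall = 12pm; max 2 per slot (cap 2).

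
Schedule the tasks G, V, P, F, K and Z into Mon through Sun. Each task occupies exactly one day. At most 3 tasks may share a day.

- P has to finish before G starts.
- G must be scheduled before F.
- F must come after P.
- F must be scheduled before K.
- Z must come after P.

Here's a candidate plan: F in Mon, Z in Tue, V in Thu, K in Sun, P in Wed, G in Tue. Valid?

F must come after P — violated.
P has to finish before G starts — violated.
G must be scheduled before F — violated.
Z must come after P — violated.
At most 3 tasks may share a day — holds.
F must be scheduled before K — holds.

Invalid. F must come after P.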